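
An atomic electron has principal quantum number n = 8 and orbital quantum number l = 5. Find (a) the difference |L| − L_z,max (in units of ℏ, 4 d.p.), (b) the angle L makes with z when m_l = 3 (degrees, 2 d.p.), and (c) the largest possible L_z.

|L| − L_z,max = (√30 − 5)ℏ ≈ 0.4772ℏ.
For m_l = 3: cos θ = 3/√30, θ ≈ 56.79°.
L_z,max = lℏ = 5ℏ.

|L|−L_z,max ≈ 0.4772ℏ; θ(m_l=3) ≈ 56.79°; L_z,max = 5ℏ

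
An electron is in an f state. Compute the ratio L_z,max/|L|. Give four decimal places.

L_z,max/|L| = 0.8660

For an f orbital, l = 3.
|L| = 2√3 ℏ ≈ 3.4641ℏ, while L_z,max = lℏ = 3ℏ.
L_z,max/|L| = 3/√12 = 0.8660.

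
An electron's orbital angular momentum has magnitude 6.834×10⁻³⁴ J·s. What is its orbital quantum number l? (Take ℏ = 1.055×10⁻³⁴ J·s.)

l = 6

|L|/ℏ = (6.834×10⁻³⁴)/(1.055×10⁻³⁴) ≈ 6.478.
(|L|/ℏ)² = l(l+1) ≈ 41.96 ⇒ l = 6.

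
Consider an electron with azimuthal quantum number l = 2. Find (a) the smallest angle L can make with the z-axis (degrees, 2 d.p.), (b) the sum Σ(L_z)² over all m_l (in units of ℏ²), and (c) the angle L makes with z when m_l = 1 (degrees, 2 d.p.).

cos θ_min = 2/√6, so θ_min ≈ 35.26°.
Σ m_l² = 10, so Σ(L_z)² = 10 ℏ².
For m_l = 1: cos θ = 1/√6, θ ≈ 65.91°.

θ_min ≈ 35.26°; Σ(L_z)² = 10 ℏ²; θ(m_l=1) ≈ 65.91°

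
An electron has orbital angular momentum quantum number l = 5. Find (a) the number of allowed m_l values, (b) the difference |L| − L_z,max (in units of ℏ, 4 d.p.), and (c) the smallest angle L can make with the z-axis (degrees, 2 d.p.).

There are 2l+1 = 11 values of m_l.
|L| − L_z,max = (√30 − 5)ℏ ≈ 0.4772ℏ.
cos θ_min = 5/√30, so θ_min ≈ 24.09°.

11 values; |L|−L_z,max ≈ 0.4772ℏ; θ_min ≈ 24.09°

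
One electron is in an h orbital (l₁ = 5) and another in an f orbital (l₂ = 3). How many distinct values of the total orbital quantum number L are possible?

Angular momentum addition gives L = |l₁ − l₂|, …, l₁ + l₂.
So L can be 2, 3, 4, 5, 6, 7, 8.
That is 7 values.

7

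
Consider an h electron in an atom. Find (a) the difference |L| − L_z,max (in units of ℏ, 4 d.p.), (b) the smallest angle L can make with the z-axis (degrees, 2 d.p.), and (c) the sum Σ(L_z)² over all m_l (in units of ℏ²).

|L|−L_z,max ≈ 0.4772ℏ; θ_min ≈ 24.09°; Σ(L_z)² = 110 ℏ²

An h state has l = 5.
|L| − L_z,max = (√30 − 5)ℏ ≈ 0.4772ℏ.
cos θ_min = 5/√30, so θ_min ≈ 24.09°.
Σ m_l² = 110, so Σ(L_z)² = 110 ℏ².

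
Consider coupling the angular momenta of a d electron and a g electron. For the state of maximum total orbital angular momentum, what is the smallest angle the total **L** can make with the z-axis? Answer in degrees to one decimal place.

θ_min ≈ 22.2°

L runs from |2 − 4| = 2 to 2 + 4 = 6.
L ∈ {2, 3, 4, 5, 6}.
The maximum is L = 6, with |L_tot| = ℏ√(6·7) = √42 ℏ.
The minimum angle with z is arccos(6/√42) ≈ 22.2°.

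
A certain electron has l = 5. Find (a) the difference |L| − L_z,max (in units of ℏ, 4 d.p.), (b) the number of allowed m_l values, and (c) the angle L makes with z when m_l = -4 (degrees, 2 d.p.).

|L|−L_z,max ≈ 0.4772ℏ; 11 values; θ(m_l=-4) ≈ 136.91°

|L| − L_z,max = (√30 − 5)ℏ ≈ 0.4772ℏ.
There are 2l+1 = 11 values of m_l.
For m_l = -4: cos θ = -4/√30, θ ≈ 136.91°.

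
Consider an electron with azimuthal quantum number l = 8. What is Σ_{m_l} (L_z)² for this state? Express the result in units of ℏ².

m_l runs from −8 to 8, i.e. {-8, -7, -6, -5, -4, -3, -2, -1, 0, 1, 2, 3, 4, 5, 6, 7, 8}.
Σ m_l² = l(l+1)(2l+1)/3 = 8·9·17/3 = 408.

Σ(L_z)² = 408 ℏ²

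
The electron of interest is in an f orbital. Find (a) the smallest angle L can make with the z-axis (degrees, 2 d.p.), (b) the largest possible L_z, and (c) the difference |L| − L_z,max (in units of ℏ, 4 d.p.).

θ_min ≈ 30.00°; L_z,max = 3ℏ; |L|−L_z,max ≈ 0.4641ℏ

For an f orbital, l = 3.
cos θ_min = 3/√12, so θ_min ≈ 30.00°.
L_z,max = lℏ = 3ℏ.
|L| − L_z,max = (2√3 − 3)ℏ ≈ 0.4641ℏ.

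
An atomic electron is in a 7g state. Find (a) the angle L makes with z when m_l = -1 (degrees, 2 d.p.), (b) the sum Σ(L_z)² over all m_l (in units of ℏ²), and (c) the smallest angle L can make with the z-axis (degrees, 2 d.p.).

For 7g, l = 4.
For m_l = -1: cos θ = -1/√20, θ ≈ 102.92°.
Σ m_l² = 60, so Σ(L_z)² = 60 ℏ².
cos θ_min = 4/√20, so θ_min ≈ 26.57°.

θ(m_l=-1) ≈ 102.92°; Σ(L_z)² = 60 ℏ²; θ_min ≈ 26.57°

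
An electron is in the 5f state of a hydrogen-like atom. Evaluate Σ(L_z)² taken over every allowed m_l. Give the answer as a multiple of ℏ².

For 5f, l = 3.
m_l runs from −3 to 3, i.e. {-3, -2, -1, 0, 1, 2, 3}.
Σ m_l² = 2·(1 + 4 + 9) = 28.

Σ(L_z)² = 28 ℏ²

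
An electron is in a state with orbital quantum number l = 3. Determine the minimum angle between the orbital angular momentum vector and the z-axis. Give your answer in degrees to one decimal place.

|L| = √(l(l+1)) ℏ = 2√3 ℏ.
The smallest angle corresponds to the largest L_z, i.e. m_l = l = 3, giving L_z = 3ℏ.
cos θ_min = 3/√12, so θ_min ≈ 30.0°.

θ_min ≈ 30.0°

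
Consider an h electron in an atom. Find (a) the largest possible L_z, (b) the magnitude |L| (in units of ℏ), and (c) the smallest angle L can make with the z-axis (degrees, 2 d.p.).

L_z,max = 5ℏ; |L| = √30 ℏ ≈ 5.477ℏ; θ_min ≈ 24.09°

The letter h corresponds to l = 5.
L_z,max = lℏ = 5ℏ.
|L| = ℏ√(5·6) = √30 ℏ ≈ 5.477ℏ.
cos θ_min = 5/√30, so θ_min ≈ 24.09°.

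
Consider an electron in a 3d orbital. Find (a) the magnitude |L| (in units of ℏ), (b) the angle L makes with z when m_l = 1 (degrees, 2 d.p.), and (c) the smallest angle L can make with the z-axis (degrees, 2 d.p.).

3d means n = 3, l = 2.
|L| = ℏ√(2·3) = √6 ℏ ≈ 2.449ℏ.
For m_l = 1: cos θ = 1/√6, θ ≈ 65.91°.
cos θ_min = 2/√6, so θ_min ≈ 35.26°.

|L| = √6 ℏ ≈ 2.449ℏ; θ(m_l=1) ≈ 65.91°; θ_min ≈ 35.26°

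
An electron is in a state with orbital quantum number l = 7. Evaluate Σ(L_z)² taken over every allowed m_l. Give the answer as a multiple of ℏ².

Σ(L_z)² = 280 ℏ²

m_l runs from −7 to 7, i.e. {-7, -6, -5, -4, -3, -2, -1, 0, 1, 2, 3, 4, 5, 6, 7}.
Σ m_l² = l(l+1)(2l+1)/3 = 7·8·15/3 = 280.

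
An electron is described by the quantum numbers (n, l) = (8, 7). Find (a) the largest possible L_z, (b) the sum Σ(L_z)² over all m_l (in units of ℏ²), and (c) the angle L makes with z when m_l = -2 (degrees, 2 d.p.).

L_z,max = lℏ = 7ℏ.
Σ m_l² = 280, so Σ(L_z)² = 280 ℏ².
For m_l = -2: cos θ = -2/√56, θ ≈ 105.50°.

L_z,max = 7ℏ; Σ(L_z)² = 280 ℏ²; θ(m_l=-2) ≈ 105.50°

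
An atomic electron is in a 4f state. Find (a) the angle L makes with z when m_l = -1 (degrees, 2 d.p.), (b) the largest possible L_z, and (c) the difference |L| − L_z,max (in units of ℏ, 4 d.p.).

For 4f, l = 3.
For m_l = -1: cos θ = -1/√12, θ ≈ 106.78°.
L_z,max = lℏ = 3ℏ.
|L| − L_z,max = (2√3 − 3)ℏ ≈ 0.4641ℏ.

θ(m_l=-1) ≈ 106.78°; L_z,max = 3ℏ; |L|−L_z,max ≈ 0.4641ℏ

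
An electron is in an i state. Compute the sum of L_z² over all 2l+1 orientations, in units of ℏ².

The letter i corresponds to l = 6.
m_l runs from −6 to 6, i.e. {-6, -5, -4, -3, -2, -1, 0, 1, 2, 3, 4, 5, 6}.
Σ m_l² = 2·(1 + 4 + 9 + 16 + 25 + 36) = 182.

Σ(L_z)² = 182 ℏ²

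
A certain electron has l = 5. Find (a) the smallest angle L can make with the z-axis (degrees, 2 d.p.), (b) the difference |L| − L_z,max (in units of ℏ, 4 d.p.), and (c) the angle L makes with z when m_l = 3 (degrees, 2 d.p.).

cos θ_min = 5/√30, so θ_min ≈ 24.09°.
|L| − L_z,max = (√30 − 5)ℏ ≈ 0.4772ℏ.
For m_l = 3: cos θ = 3/√30, θ ≈ 56.79°.

θ_min ≈ 24.09°; |L|−L_z,max ≈ 0.4772ℏ; θ(m_l=3) ≈ 56.79°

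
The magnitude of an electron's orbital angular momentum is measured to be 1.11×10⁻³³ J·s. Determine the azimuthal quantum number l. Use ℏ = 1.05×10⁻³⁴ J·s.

In units of ℏ, |L| ≈ 10.571.
Set l(l+1) = 111.76; the integer solution is l = 10.

l = 10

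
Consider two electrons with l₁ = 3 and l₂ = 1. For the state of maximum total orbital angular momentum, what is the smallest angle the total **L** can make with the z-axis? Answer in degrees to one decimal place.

θ_min ≈ 26.6°

The total orbital quantum number L ranges from |l₁ − l₂| to l₁ + l₂ in integer steps.
So L can be 2, 3, 4.
The maximum is L = 4, with |L_tot| = ℏ√(4·5) = 2√5 ℏ.
The minimum angle with z is arccos(4/√20) ≈ 26.6°.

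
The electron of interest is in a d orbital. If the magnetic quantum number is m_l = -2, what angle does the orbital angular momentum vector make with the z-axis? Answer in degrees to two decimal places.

θ ≈ 144.74°

A d state has l = 2.
|L| = ℏ√(l(l+1)) = √6 ℏ.
L_z = m_l ℏ = −2ℏ.
cos θ = L_z/|L| = -2/√6, so θ ≈ 144.74°.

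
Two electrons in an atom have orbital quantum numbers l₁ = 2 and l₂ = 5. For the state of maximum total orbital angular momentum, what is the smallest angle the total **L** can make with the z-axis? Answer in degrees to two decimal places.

Angular momentum addition gives L = |l₁ − l₂|, …, l₁ + l₂.
Allowed values: L = 3, 4, 5, 6, 7.
The maximum is L = 7, with |L_tot| = ℏ√(7·8) = 2√14 ℏ.
The minimum angle with z is arccos(7/√56) ≈ 20.70°.

θ_min ≈ 20.70°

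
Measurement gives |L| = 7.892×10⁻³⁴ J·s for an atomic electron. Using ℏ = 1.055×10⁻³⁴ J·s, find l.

l = 7

In units of ℏ, |L| ≈ 7.481.
Set l(l+1) = 55.96; the integer solution is l = 7.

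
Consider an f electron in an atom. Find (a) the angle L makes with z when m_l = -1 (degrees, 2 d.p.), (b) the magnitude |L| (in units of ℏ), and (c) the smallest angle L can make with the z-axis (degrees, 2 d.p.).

The letter f corresponds to l = 3.
For m_l = -1: cos θ = -1/√12, θ ≈ 106.78°.
|L| = ℏ√(3·4) = 2√3 ℏ ≈ 3.464ℏ.
cos θ_min = 3/√12, so θ_min ≈ 30.00°.

θ(m_l=-1) ≈ 106.78°; |L| = 2√3 ℏ ≈ 3.464ℏ; θ_min ≈ 30.00°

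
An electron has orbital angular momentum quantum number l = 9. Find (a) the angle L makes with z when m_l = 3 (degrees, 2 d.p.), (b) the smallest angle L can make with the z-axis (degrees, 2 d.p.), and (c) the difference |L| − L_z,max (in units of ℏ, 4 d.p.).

For m_l = 3: cos θ = 3/√90, θ ≈ 71.57°.
cos θ_min = 9/√90, so θ_min ≈ 18.43°.
|L| − L_z,max = (3√10 − 9)ℏ ≈ 0.4868ℏ.

θ(m_l=3) ≈ 71.57°; θ_min ≈ 18.43°; |L|−L_z,max ≈ 0.4868ℏ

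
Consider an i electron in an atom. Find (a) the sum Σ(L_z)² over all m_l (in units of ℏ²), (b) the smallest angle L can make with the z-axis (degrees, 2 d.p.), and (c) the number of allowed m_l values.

For an i orbital, l = 6.
Σ m_l² = 182, so Σ(L_z)² = 182 ℏ².
cos θ_min = 6/√42, so θ_min ≈ 22.21°.
There are 2l+1 = 13 values of m_l.

Σ(L_z)² = 182 ℏ²; θ_min ≈ 22.21°; 13 values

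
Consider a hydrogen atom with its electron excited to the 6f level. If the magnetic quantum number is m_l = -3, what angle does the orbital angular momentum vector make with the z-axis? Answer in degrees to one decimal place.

θ ≈ 150.0°

The 6f level has l = 3.
|L| = ℏ√(l(l+1)) = 2√3 ℏ.
L_z = m_l ℏ = −3ℏ.
cos θ = L_z/|L| = -3/√12, so θ ≈ 150.0°.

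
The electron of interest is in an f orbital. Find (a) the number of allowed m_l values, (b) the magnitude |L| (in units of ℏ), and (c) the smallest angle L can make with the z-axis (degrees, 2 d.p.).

7 values; |L| = 2√3 ℏ ≈ 3.464ℏ; θ_min ≈ 30.00°

F corresponds to l = 3.
There are 2l+1 = 7 values of m_l.
|L| = ℏ√(3·4) = 2√3 ℏ ≈ 3.464ℏ.
cos θ_min = 3/√12, so θ_min ≈ 30.00°.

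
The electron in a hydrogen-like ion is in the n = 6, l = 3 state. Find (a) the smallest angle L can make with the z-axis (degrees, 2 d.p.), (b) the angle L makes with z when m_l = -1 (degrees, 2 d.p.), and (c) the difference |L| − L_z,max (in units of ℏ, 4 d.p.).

θ_min ≈ 30.00°; θ(m_l=-1) ≈ 106.78°; |L|−L_z,max ≈ 0.4641ℏ

cos θ_min = 3/√12, so θ_min ≈ 30.00°.
For m_l = -1: cos θ = -1/√12, θ ≈ 106.78°.
|L| − L_z,max = (2√3 − 3)ℏ ≈ 0.4641ℏ.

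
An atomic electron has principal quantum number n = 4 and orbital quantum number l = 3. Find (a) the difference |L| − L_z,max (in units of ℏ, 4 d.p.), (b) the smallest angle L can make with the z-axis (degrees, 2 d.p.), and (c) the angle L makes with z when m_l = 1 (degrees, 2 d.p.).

|L|−L_z,max ≈ 0.4641ℏ; θ_min ≈ 30.00°; θ(m_l=1) ≈ 73.22°

|L| − L_z,max = (2√3 − 3)ℏ ≈ 0.4641ℏ.
cos θ_min = 3/√12, so θ_min ≈ 30.00°.
For m_l = 1: cos θ = 1/√12, θ ≈ 73.22°.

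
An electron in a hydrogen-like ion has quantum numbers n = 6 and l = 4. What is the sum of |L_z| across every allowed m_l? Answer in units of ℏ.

The allowed m_l values are -4, -3, -2, -1, 0, 1, 2, 3, 4.
Σ|m_l| = l(l+1) = 20.

Σ|L_z| = 20 ℏ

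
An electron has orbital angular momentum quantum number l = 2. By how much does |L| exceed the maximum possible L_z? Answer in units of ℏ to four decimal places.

|L| = √6 ℏ ≈ 2.4495ℏ, while L_z,max = lℏ = 2ℏ.
The difference is (√6 − 2)ℏ ≈ 0.4495ℏ.

|L| − L_z,max ≈ 0.4495ℏ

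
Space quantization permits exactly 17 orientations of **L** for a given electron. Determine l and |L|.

17 = 2l + 1, so l = (17−1)/2 = 8.
|L| = ℏ√(l(l+1)) = ℏ√(8·9) = 6√2 ℏ.

l = 8, |L| = 6√2 ℏ ≈ 8.485ℏ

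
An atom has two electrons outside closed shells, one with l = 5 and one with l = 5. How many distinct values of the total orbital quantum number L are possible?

By the triangle rule, |l₁ − l₂| ≤ L ≤ l₁ + l₂.
Allowed values: L = 0, 1, 2, 3, 4, 5, 6, 7, 8, 9, 10.
That is 11 values.

11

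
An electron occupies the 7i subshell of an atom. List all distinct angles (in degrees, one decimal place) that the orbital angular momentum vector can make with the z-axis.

7i means n = 7, l = 6.
|L| = √(l(l+1)) ℏ = √42 ℏ.
cos θ = m_l/√42 for each m_l ∈ {-6, -5, -4, -3, -2, -1, 0, 1, 2, 3, 4, 5, 6}.

θ ∈ {22.2°, 39.5°, 51.9°, 62.4°, 72.0°, 81.1°, 90.0°, 98.9°, 108.0°, 117.6°, 128.1°, 140.5°, 157.8°}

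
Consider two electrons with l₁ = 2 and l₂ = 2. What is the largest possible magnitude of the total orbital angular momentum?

|L_tot|_max = 2√5 ℏ ≈ 4.472ℏ

By the triangle rule, |l₁ − l₂| ≤ L ≤ l₁ + l₂.
L ∈ {0, 1, 2, 3, 4}.
The largest magnitude corresponds to L = 4: |L_tot| = ℏ√(4·5) = 2√5 ℏ.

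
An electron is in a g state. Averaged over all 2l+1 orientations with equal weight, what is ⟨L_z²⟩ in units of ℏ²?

⟨L_z²⟩ = 6.667 ℏ²

A g state has l = 4.
m_l runs from −4 to 4, i.e. {-4, -3, -2, -1, 0, 1, 2, 3, 4}.
⟨L_z²⟩ = ℏ²·l(l+1)/3 = 6.667ℏ².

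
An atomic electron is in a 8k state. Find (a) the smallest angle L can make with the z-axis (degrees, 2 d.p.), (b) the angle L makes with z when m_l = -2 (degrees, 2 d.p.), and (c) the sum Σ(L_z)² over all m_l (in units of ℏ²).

θ_min ≈ 20.70°; θ(m_l=-2) ≈ 105.50°; Σ(L_z)² = 280 ℏ²

8k means n = 8, l = 7.
cos θ_min = 7/√56, so θ_min ≈ 20.70°.
For m_l = -2: cos θ = -2/√56, θ ≈ 105.50°.
Σ m_l² = 280, so Σ(L_z)² = 280 ℏ².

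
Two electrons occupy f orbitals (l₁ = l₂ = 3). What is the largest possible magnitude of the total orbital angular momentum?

L runs from |3 − 3| = 0 to 3 + 3 = 6.
Allowed values: L = 0, 1, 2, 3, 4, 5, 6.
The largest magnitude corresponds to L = 6: |L_tot| = ℏ√(6·7) = √42 ℏ.

|L_tot|_max = √42 ℏ ≈ 6.481ℏ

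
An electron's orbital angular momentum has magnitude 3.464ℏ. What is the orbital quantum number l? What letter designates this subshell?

(|L|/ℏ)² = l(l+1) = 12.
The positive root is l = 3.

l = 3 (f orbital)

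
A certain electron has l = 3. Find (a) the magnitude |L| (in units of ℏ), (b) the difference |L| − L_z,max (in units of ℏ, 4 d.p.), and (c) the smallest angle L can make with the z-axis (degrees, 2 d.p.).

|L| = 2√3 ℏ ≈ 3.464ℏ; |L|−L_z,max ≈ 0.4641ℏ; θ_min ≈ 30.00°

|L| = ℏ√(3·4) = 2√3 ℏ ≈ 3.464ℏ.
|L| − L_z,max = (2√3 − 3)ℏ ≈ 0.4641ℏ.
cos θ_min = 3/√12, so θ_min ≈ 30.00°.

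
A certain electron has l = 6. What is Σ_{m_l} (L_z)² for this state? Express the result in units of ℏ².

Σ(L_z)² = 182 ℏ²

m_l ∈ {-6, -5, -4, -3, -2, -1, 0, 1, 2, 3, 4, 5, 6}.
Σ m_l² = l(l+1)(2l+1)/3 = 6·7·13/3 = 182.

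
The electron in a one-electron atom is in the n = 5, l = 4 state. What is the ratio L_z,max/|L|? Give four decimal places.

|L| = 2√5 ℏ ≈ 4.4721ℏ, while L_z,max = lℏ = 4ℏ.
L_z,max/|L| = 4/√20 = 0.8944.

L_z,max/|L| = 0.8944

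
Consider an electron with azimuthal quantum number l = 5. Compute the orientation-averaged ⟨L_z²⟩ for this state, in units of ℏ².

m_l runs from −5 to 5, i.e. {-5, -4, -3, -2, -1, 0, 1, 2, 3, 4, 5}.
⟨L_z²⟩ = ℏ²·l(l+1)/3 = 10ℏ².

⟨L_z²⟩ = 10 ℏ²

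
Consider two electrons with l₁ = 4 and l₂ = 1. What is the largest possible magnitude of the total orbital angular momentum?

|L_tot|_max = √30 ℏ ≈ 5.477ℏ

Angular momentum addition gives L = |l₁ − l₂|, …, l₁ + l₂.
So L can be 3, 4, 5.
The largest magnitude corresponds to L = 5: |L_tot| = ℏ√(5·6) = √30 ℏ.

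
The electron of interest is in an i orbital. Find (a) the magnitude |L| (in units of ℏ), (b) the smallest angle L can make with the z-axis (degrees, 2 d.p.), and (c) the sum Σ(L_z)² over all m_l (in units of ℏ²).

The letter i corresponds to l = 6.
|L| = ℏ√(6·7) = √42 ℏ ≈ 6.481ℏ.
cos θ_min = 6/√42, so θ_min ≈ 22.21°.
Σ m_l² = 182, so Σ(L_z)² = 182 ℏ².

|L| = √42 ℏ ≈ 6.481ℏ; θ_min ≈ 22.21°; Σ(L_z)² = 182 ℏ²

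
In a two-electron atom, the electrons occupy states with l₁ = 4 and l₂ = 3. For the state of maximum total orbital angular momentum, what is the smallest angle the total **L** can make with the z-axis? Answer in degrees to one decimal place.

By the triangle rule, |l₁ − l₂| ≤ L ≤ l₁ + l₂.
Allowed values: L = 1, 2, 3, 4, 5, 6, 7.
The maximum is L = 7, with |L_tot| = ℏ√(7·8) = 2√14 ℏ.
The minimum angle with z is arccos(7/√56) ≈ 20.7°.

θ_min ≈ 20.7°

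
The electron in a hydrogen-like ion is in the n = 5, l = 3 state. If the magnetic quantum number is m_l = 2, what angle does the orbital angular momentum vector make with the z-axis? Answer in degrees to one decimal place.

|L|² = l(l+1)ℏ² = 12ℏ², so |L| = 2√3 ℏ.
L_z = m_l ℏ = 2ℏ.
cos θ = L_z/|L| = 2/√12, so θ ≈ 54.7°.

θ ≈ 54.7°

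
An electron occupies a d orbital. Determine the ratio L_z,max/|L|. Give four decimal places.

L_z,max/|L| = 0.8165

For a d orbital, l = 2.
|L| = √6 ℏ ≈ 2.4495ℏ, while L_z,max = lℏ = 2ℏ.
L_z,max/|L| = 2/√6 = 0.8165.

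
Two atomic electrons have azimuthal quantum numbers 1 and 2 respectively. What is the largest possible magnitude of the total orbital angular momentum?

|L_tot|_max = 2√3 ℏ ≈ 3.464ℏ

L runs from |1 − 2| = 1 to 1 + 2 = 3.
So L can be 1, 2, 3.
The largest magnitude corresponds to L = 3: |L_tot| = ℏ√(3·4) = 2√3 ℏ.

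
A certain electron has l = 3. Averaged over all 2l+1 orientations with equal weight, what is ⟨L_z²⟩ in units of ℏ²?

⟨L_z²⟩ = 4 ℏ²

The allowed m_l values are -3, -2, -1, 0, 1, 2, 3.
⟨L_z²⟩ = ℏ²·(Σ m_l²)/(2l+1) = ℏ²·28/7 = 4ℏ².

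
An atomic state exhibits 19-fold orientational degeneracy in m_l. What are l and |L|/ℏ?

Since there are 2l+1 = 19 values of m_l, l = 9.
Then |L| = √(l(l+1)) ℏ = 3√10 ℏ.

l = 9, |L| = 3√10 ℏ ≈ 9.487ℏ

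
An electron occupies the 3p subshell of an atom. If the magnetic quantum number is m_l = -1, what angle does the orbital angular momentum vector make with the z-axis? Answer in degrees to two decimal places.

The 3p subshell has l = 1.
|L|² = l(l+1)ℏ² = 2ℏ², so |L| = √2 ℏ.
L_z = m_l ℏ = −1ℏ.
cos θ = L_z/|L| = -1/√2, so θ ≈ 135.00°.

θ ≈ 135.00°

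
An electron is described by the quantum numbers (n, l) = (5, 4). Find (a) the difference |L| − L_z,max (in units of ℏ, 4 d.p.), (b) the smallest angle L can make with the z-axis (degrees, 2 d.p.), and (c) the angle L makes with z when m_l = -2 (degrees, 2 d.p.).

|L| − L_z,max = (2√5 − 4)ℏ ≈ 0.4721ℏ.
cos θ_min = 4/√20, so θ_min ≈ 26.57°.
For m_l = -2: cos θ = -2/√20, θ ≈ 116.57°.

|L|−L_z,max ≈ 0.4721ℏ; θ_min ≈ 26.57°; θ(m_l=-2) ≈ 116.57°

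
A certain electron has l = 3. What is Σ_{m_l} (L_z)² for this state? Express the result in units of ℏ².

m_l ∈ {-3, -2, -1, 0, 1, 2, 3}.
Σ m_l² = 2·(1 + 4 + 9) = 28.

Σ(L_z)² = 28 ℏ²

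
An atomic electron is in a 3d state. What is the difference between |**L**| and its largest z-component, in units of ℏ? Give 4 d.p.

For 3d, l = 2.
|L| = √6 ℏ ≈ 2.4495ℏ, while L_z,max = lℏ = 2ℏ.
The difference is (√6 − 2)ℏ ≈ 0.4495ℏ.

|L| − L_z,max ≈ 0.4495ℏ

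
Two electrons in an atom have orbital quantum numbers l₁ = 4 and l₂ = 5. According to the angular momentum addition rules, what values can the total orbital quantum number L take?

L = 1, 2, 3, 4, 5, 6, 7, 8, 9

Angular momentum addition gives L = |l₁ − l₂|, …, l₁ + l₂.
L ∈ {1, 2, 3, 4, 5, 6, 7, 8, 9}.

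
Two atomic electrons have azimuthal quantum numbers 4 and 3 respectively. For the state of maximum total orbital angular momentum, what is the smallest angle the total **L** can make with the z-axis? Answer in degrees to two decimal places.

θ_min ≈ 20.70°

By the triangle rule, |l₁ − l₂| ≤ L ≤ l₁ + l₂.
L ∈ {1, 2, 3, 4, 5, 6, 7}.
The maximum is L = 7, with |L_tot| = ℏ√(7·8) = 2√14 ℏ.
The minimum angle with z is arccos(7/√56) ≈ 20.70°.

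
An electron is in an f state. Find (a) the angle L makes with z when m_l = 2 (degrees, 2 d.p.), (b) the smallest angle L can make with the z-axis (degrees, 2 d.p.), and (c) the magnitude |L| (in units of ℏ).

θ(m_l=2) ≈ 54.74°; θ_min ≈ 30.00°; |L| = 2√3 ℏ ≈ 3.464ℏ

An f state has l = 3.
For m_l = 2: cos θ = 2/√12, θ ≈ 54.74°.
cos θ_min = 3/√12, so θ_min ≈ 30.00°.
|L| = ℏ√(3·4) = 2√3 ℏ ≈ 3.464ℏ.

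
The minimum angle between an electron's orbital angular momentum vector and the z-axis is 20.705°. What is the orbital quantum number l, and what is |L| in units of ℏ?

l = 7, |L| = 2√14 ℏ ≈ 7.483ℏ

cos θ_min = l/√(l(l+1)) = √(l/(l+1)), so l/(l+1) = cos²(20.705°) = 0.8750.
Solving: l = 7.
Then |L| = ℏ√(7·8) = 2√14 ℏ.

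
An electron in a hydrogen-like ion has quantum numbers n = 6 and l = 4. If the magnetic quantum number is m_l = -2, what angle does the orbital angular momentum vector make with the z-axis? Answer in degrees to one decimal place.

θ ≈ 116.6°

|L|² = l(l+1)ℏ² = 20ℏ², so |L| = 2√5 ℏ.
L_z = m_l ℏ = −2ℏ.
cos θ = L_z/|L| = -2/√20, so θ ≈ 116.6°.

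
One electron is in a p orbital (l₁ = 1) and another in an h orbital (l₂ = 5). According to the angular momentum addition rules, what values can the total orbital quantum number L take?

L = 4, 5, 6

By the triangle rule, |l₁ − l₂| ≤ L ≤ l₁ + l₂.
L ∈ {4, 5, 6}.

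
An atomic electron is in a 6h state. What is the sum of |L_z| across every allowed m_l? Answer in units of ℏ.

Σ|L_z| = 30 ℏ

For 6h, l = 5.
m_l ∈ {-5, -4, -3, -2, -1, 0, 1, 2, 3, 4, 5}.
Σ|m_l| = 2·5(5+1)/2 = 30.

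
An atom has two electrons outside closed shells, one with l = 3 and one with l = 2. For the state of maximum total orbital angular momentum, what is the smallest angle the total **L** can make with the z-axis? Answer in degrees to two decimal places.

The total orbital quantum number L ranges from |l₁ − l₂| to l₁ + l₂ in integer steps.
L ∈ {1, 2, 3, 4, 5}.
The maximum is L = 5, with |L_tot| = ℏ√(5·6) = √30 ℏ.
The minimum angle with z is arccos(5/√30) ≈ 24.09°.

θ_min ≈ 24.09°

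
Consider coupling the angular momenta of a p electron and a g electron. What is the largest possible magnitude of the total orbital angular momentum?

|L_tot|_max = √30 ℏ ≈ 5.477ℏ

Angular momentum addition gives L = |l₁ − l₂|, …, l₁ + l₂.
So L can be 3, 4, 5.
The largest magnitude corresponds to L = 5: |L_tot| = ℏ√(5·6) = √30 ℏ.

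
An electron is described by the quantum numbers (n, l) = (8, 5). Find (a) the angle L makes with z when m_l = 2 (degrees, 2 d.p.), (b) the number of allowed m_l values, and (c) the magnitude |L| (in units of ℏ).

θ(m_l=2) ≈ 68.58°; 11 values; |L| = √30 ℏ ≈ 5.477ℏ

For m_l = 2: cos θ = 2/√30, θ ≈ 68.58°.
There are 2l+1 = 11 values of m_l.
|L| = ℏ√(5·6) = √30 ℏ ≈ 5.477ℏ.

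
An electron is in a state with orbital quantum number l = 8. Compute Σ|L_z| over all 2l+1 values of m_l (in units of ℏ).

m_l runs from −8 to 8, i.e. {-8, -7, -6, -5, -4, -3, -2, -1, 0, 1, 2, 3, 4, 5, 6, 7, 8}.
Σ|m_l| = l(l+1) = 72.

Σ|L_z| = 72 ℏ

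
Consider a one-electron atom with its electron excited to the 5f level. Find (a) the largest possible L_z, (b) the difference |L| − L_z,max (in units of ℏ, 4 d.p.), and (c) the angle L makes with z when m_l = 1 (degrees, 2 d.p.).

The 5f level has l = 3.
L_z,max = lℏ = 3ℏ.
|L| − L_z,max = (2√3 − 3)ℏ ≈ 0.4641ℏ.
For m_l = 1: cos θ = 1/√12, θ ≈ 73.22°.

L_z,max = 3ℏ; |L|−L_z,max ≈ 0.4641ℏ; θ(m_l=1) ≈ 73.22°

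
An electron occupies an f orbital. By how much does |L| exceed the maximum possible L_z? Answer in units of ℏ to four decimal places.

|L| − L_z,max ≈ 0.4641ℏ

An f state has l = 3.
|L| = 2√3 ℏ ≈ 3.4641ℏ, while L_z,max = lℏ = 3ℏ.
The difference is (2√3 − 3)ℏ ≈ 0.4641ℏ.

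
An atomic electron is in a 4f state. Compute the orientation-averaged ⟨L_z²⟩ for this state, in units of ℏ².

⟨L_z²⟩ = 4 ℏ²

4f means n = 4, l = 3.
m_l runs from −3 to 3, i.e. {-3, -2, -1, 0, 1, 2, 3}.
⟨L_z²⟩ = ℏ²·(Σ m_l²)/(2l+1) = ℏ²·28/7 = 4ℏ².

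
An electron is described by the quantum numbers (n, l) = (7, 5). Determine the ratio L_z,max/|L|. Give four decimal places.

L_z,max/|L| = 0.9129

|L| = √30 ℏ ≈ 5.4772ℏ, while L_z,max = lℏ = 5ℏ.
L_z,max/|L| = 5/√30 = 0.9129.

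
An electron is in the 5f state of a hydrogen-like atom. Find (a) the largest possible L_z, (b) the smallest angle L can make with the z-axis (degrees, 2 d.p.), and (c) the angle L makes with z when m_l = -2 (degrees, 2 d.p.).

The 5f subshell has l = 3.
L_z,max = lℏ = 3ℏ.
cos θ_min = 3/√12, so θ_min ≈ 30.00°.
For m_l = -2: cos θ = -2/√12, θ ≈ 125.26°.

L_z,max = 3ℏ; θ_min ≈ 30.00°; θ(m_l=-2) ≈ 125.26°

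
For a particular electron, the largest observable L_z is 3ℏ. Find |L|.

L_z,max = lℏ, so l = 3.
|L| = ℏ√(l(l+1)) = 2√3 ℏ.

|L| = 2√3 ℏ ≈ 3.464ℏ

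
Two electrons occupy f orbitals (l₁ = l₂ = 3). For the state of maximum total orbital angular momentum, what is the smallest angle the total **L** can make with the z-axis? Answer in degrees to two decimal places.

Angular momentum addition gives L = |l₁ − l₂|, …, l₁ + l₂.
So L can be 0, 1, 2, 3, 4, 5, 6.
The maximum is L = 6, with |L_tot| = ℏ√(6·7) = √42 ℏ.
The minimum angle with z is arccos(6/√42) ≈ 22.21°.

θ_min ≈ 22.21°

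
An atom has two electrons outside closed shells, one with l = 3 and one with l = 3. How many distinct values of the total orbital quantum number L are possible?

7

By the triangle rule, |l₁ − l₂| ≤ L ≤ l₁ + l₂.
L ∈ {0, 1, 2, 3, 4, 5, 6}.
That is 7 values.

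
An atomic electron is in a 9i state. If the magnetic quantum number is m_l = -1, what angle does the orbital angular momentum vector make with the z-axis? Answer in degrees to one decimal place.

The 9i subshell has l = 6.
|L|² = l(l+1)ℏ² = 42ℏ², so |L| = √42 ℏ.
L_z = m_l ℏ = −1ℏ.
cos θ = L_z/|L| = -1/√42, so θ ≈ 98.9°.

θ ≈ 98.9°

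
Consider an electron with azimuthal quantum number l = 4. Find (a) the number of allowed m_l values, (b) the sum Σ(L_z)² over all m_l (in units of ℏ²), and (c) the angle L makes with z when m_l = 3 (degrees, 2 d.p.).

There are 2l+1 = 9 values of m_l.
Σ m_l² = 60, so Σ(L_z)² = 60 ℏ².
For m_l = 3: cos θ = 3/√20, θ ≈ 47.87°.

9 values; Σ(L_z)² = 60 ℏ²; θ(m_l=3) ≈ 47.87°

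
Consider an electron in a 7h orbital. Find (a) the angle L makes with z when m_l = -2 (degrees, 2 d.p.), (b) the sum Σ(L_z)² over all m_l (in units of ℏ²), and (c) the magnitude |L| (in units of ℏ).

7h means n = 7, l = 5.
For m_l = -2: cos θ = -2/√30, θ ≈ 111.42°.
Σ m_l² = 110, so Σ(L_z)² = 110 ℏ².
|L| = ℏ√(5·6) = √30 ℏ ≈ 5.477ℏ.

θ(m_l=-2) ≈ 111.42°; Σ(L_z)² = 110 ℏ²; |L| = √30 ℏ ≈ 5.477ℏ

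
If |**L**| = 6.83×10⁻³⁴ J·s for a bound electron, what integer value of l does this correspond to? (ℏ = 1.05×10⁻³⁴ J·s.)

|L|/ℏ = (6.83×10⁻³⁴)/(1.05×10⁻³⁴) ≈ 6.505.
l(l+1) ≈ 6.505² ≈ 42.31, so l = 6.

l = 6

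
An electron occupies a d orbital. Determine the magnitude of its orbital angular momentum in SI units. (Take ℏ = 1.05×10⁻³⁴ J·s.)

|L| = 2.57×10⁻³⁴ J·s

A d state has l = 2.
|L| = ℏ√(l(l+1)) = ℏ√(2·3) = √6 ℏ
Numerically, |L| = 2.449 × (1.05×10⁻³⁴ J·s) = 2.57×10⁻³⁴ J·s.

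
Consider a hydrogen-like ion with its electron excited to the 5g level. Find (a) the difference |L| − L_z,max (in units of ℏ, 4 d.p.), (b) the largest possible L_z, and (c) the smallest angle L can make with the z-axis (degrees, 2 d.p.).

The 5g level has l = 4.
|L| − L_z,max = (2√5 − 4)ℏ ≈ 0.4721ℏ.
L_z,max = lℏ = 4ℏ.
cos θ_min = 4/√20, so θ_min ≈ 26.57°.

|L|−L_z,max ≈ 0.4721ℏ; L_z,max = 4ℏ; θ_min ≈ 26.57°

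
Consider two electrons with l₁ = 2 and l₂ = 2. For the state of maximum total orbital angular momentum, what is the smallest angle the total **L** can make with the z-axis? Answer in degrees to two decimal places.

θ_min ≈ 26.57°

Angular momentum addition gives L = |l₁ − l₂|, …, l₁ + l₂.
Allowed values: L = 0, 1, 2, 3, 4.
The maximum is L = 4, with |L_tot| = ℏ√(4·5) = 2√5 ℏ.
The minimum angle with z is arccos(4/√20) ≈ 26.57°.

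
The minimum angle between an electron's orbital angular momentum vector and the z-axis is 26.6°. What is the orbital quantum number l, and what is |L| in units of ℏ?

l = 4, |L| = 2√5 ℏ ≈ 4.472ℏ

At minimum angle, m_l = l, so cos θ = l/√(l(l+1)); cos²θ = l/(l+1) = 0.7995.
l = cos²θ/sin²θ ≈ 4.
Then |L| = ℏ√(4·5) = 2√5 ℏ.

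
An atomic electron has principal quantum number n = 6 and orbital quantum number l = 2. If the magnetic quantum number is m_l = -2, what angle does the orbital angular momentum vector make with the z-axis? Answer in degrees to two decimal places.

|L| = ℏ√(l(l+1)) = √6 ℏ.
L_z = m_l ℏ = −2ℏ.
cos θ = L_z/|L| = -2/√6, so θ ≈ 144.74°.

θ ≈ 144.74°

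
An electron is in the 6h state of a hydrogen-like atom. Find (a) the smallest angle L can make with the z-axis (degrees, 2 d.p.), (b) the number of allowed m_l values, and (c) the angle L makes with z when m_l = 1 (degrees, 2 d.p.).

The 6h subshell has l = 5.
cos θ_min = 5/√30, so θ_min ≈ 24.09°.
There are 2l+1 = 11 values of m_l.
For m_l = 1: cos θ = 1/√30, θ ≈ 79.48°.

θ_min ≈ 24.09°; 11 values; θ(m_l=1) ≈ 79.48°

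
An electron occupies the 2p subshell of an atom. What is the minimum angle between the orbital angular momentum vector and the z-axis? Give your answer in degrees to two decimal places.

For 2p, l = 1.
|L|² = l(l+1)ℏ² = 2ℏ², so |L| = √2 ℏ.
The smallest angle corresponds to the largest L_z, i.e. m_l = l = 1, giving L_z = 1ℏ.
cos θ_min = 1/√2, so θ_min ≈ 45.00°.

θ_min ≈ 45.00°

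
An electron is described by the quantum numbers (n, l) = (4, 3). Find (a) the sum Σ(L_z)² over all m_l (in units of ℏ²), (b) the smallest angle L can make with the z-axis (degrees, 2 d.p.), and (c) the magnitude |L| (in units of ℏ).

Σ(L_z)² = 28 ℏ²; θ_min ≈ 30.00°; |L| = 2√3 ℏ ≈ 3.464ℏ

Σ m_l² = 28, so Σ(L_z)² = 28 ℏ².
cos θ_min = 3/√12, so θ_min ≈ 30.00°.
|L| = ℏ√(3·4) = 2√3 ℏ ≈ 3.464ℏ.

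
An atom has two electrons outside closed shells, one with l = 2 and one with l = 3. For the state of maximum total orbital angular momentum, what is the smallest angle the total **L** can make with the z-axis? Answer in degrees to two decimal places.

θ_min ≈ 24.09°

By the triangle rule, |l₁ − l₂| ≤ L ≤ l₁ + l₂.
L ∈ {1, 2, 3, 4, 5}.
The maximum is L = 5, with |L_tot| = ℏ√(5·6) = √30 ℏ.
The minimum angle with z is arccos(5/√30) ≈ 24.09°.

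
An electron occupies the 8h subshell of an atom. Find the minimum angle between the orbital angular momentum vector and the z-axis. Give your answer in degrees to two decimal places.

The 8h subshell has l = 5.
|L| = ℏ√(l(l+1)) = √30 ℏ.
The smallest angle corresponds to the largest L_z, i.e. m_l = l = 5, giving L_z = 5ℏ.
cos θ_min = 5/√30, so θ_min ≈ 24.09°.

θ_min ≈ 24.09°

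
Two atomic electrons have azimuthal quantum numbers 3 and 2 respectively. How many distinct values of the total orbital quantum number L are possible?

By the triangle rule, |l₁ − l₂| ≤ L ≤ l₁ + l₂.
So L can be 1, 2, 3, 4, 5.
That is 5 values.

5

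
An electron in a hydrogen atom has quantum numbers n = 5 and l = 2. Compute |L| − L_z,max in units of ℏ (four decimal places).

|L| − L_z,max ≈ 0.4495ℏ

|L| = √6 ℏ ≈ 2.4495ℏ, while L_z,max = lℏ = 2ℏ.
The difference is (√6 − 2)ℏ ≈ 0.4495ℏ.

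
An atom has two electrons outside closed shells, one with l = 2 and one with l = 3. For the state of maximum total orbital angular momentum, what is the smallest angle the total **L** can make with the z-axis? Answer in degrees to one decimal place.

θ_min ≈ 24.1°

L runs from |2 − 3| = 1 to 2 + 3 = 5.
Allowed values: L = 1, 2, 3, 4, 5.
The maximum is L = 5, with |L_tot| = ℏ√(5·6) = √30 ℏ.
The minimum angle with z is arccos(5/√30) ≈ 24.1°.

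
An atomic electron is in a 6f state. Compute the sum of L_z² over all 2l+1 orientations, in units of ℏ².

Σ(L_z)² = 28 ℏ²

6f means n = 6, l = 3.
The allowed m_l values are -3, -2, -1, 0, 1, 2, 3.
Summing m² from −3 to 3: Σ m_l² = 28.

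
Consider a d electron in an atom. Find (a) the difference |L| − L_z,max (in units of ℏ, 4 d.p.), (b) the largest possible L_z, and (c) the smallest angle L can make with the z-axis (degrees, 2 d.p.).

|L|−L_z,max ≈ 0.4495ℏ; L_z,max = 2ℏ; θ_min ≈ 35.26°

For a d orbital, l = 2.
|L| − L_z,max = (√6 − 2)ℏ ≈ 0.4495ℏ.
L_z,max = lℏ = 2ℏ.
cos θ_min = 2/√6, so θ_min ≈ 35.26°.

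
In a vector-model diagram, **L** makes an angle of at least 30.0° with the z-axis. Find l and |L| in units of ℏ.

l = 3, |L| = 2√3 ℏ ≈ 3.464ℏ

At minimum angle, m_l = l, so cos θ = l/√(l(l+1)); cos²θ = l/(l+1) = 0.7500.
Solving: l = 3.
Then |L| = ℏ√(3·4) = 2√3 ℏ.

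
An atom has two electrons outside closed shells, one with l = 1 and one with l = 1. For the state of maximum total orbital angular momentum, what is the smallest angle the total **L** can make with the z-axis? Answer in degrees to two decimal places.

θ_min ≈ 35.26°

Angular momentum addition gives L = |l₁ − l₂|, …, l₁ + l₂.
L ∈ {0, 1, 2}.
The maximum is L = 2, with |L_tot| = ℏ√(2·3) = √6 ℏ.
The minimum angle with z is arccos(2/√6) ≈ 35.26°.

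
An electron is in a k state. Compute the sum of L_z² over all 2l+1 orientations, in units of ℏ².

Σ(L_z)² = 280 ℏ²

A k state has l = 7.
m_l ∈ {-7, -6, -5, -4, -3, -2, -1, 0, 1, 2, 3, 4, 5, 6, 7}.
Summing m² from −7 to 7: Σ m_l² = 280.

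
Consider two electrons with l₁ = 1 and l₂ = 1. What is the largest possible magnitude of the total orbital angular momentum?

|L_tot|_max = √6 ℏ ≈ 2.449ℏ

L runs from |1 − 1| = 0 to 1 + 1 = 2.
So L can be 0, 1, 2.
The largest magnitude corresponds to L = 2: |L_tot| = ℏ√(2·3) = √6 ℏ.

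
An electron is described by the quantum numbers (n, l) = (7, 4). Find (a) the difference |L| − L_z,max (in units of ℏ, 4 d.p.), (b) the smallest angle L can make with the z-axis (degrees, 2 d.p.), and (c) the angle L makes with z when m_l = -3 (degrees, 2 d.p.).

|L| − L_z,max = (2√5 − 4)ℏ ≈ 0.4721ℏ.
cos θ_min = 4/√20, so θ_min ≈ 26.57°.
For m_l = -3: cos θ = -3/√20, θ ≈ 132.13°.

|L|−L_z,max ≈ 0.4721ℏ; θ_min ≈ 26.57°; θ(m_l=-3) ≈ 132.13°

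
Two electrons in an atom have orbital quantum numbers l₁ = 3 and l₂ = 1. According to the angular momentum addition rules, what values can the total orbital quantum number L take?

L = 2, 3, 4

L runs from |3 − 1| = 2 to 3 + 1 = 4.
L ∈ {2, 3, 4}.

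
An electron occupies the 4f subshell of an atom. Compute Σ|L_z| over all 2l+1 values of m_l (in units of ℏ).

Σ|L_z| = 12 ℏ

The 4f subshell has l = 3.
The allowed m_l values are -3, -2, -1, 0, 1, 2, 3.
Σ|m_l| = 2·3(3+1)/2 = 12.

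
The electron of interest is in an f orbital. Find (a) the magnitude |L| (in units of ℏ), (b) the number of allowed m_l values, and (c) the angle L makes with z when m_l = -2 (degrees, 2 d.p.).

An f state has l = 3.
|L| = ℏ√(3·4) = 2√3 ℏ ≈ 3.464ℏ.
There are 2l+1 = 7 values of m_l.
For m_l = -2: cos θ = -2/√12, θ ≈ 125.26°.

|L| = 2√3 ℏ ≈ 3.464ℏ; 7 values; θ(m_l=-2) ≈ 125.26°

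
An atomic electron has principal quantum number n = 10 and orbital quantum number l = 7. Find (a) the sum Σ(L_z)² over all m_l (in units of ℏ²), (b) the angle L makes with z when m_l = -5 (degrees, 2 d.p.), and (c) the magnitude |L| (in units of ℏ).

Σ m_l² = 280, so Σ(L_z)² = 280 ℏ².
For m_l = -5: cos θ = -5/√56, θ ≈ 131.92°.
|L| = ℏ√(7·8) = 2√14 ℏ ≈ 7.483ℏ.

Σ(L_z)² = 280 ℏ²; θ(m_l=-5) ≈ 131.92°; |L| = 2√14 ℏ ≈ 7.483ℏ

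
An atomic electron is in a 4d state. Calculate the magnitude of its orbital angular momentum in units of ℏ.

|L| = √6 ℏ ≈ 2.449ℏ

4d means n = 4, l = 2.
|L| = ℏ√(l(l+1)) = ℏ√(2·3) = √6 ℏ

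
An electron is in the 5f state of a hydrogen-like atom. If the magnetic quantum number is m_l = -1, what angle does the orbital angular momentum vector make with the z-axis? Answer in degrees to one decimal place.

For 5f, l = 3.
|L| = ℏ√(l(l+1)) = 2√3 ℏ.
L_z = m_l ℏ = −1ℏ.
cos θ = L_z/|L| = -1/√12, so θ ≈ 106.8°.

θ ≈ 106.8°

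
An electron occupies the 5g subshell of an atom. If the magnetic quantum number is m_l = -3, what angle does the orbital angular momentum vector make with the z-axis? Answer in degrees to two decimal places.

θ ≈ 132.13°

For 5g, l = 4.
|L| = ℏ√(l(l+1)) = 2√5 ℏ.
L_z = m_l ℏ = −3ℏ.
cos θ = L_z/|L| = -3/√20, so θ ≈ 132.13°.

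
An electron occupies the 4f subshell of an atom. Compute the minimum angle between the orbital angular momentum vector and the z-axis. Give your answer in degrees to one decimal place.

θ_min ≈ 30.0°

For 4f, l = 3.
|L| = √(l(l+1)) ℏ = 2√3 ℏ.
The smallest angle corresponds to the largest L_z, i.e. m_l = l = 3, giving L_z = 3ℏ.
cos θ_min = 3/√12, so θ_min ≈ 30.0°.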